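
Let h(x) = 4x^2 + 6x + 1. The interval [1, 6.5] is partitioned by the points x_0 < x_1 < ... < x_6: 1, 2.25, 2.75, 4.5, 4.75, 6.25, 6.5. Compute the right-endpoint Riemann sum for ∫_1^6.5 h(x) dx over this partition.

632.375

Subinterval widths: 1.25, 0.5, 1.75, 0.25, 1.5, 0.25.
Right endpoints: 2.25, 2.75, 4.5, 4.75, 6.25, 6.5.
h(2.25) = 34.75, h(2.75) = 47.75, h(4.5) = 109, h(4.75) = 119.75, h(6.25) = 194.75, h(6.5) = 209.
Sum = Σ Δx_i · h(x_i).
Sum = 632.375.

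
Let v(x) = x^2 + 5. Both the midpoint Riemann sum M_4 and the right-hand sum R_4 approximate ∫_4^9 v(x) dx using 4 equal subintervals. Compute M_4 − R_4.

-42.578125

M_4 = 246.015625.
R_4 = 288.59375.
M_4 − R_4 = -42.578125.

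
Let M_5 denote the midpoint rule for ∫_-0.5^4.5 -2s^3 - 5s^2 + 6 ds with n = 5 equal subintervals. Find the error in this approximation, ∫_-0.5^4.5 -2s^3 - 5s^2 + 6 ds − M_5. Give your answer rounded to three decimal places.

-7.083

Exact integral: ∫_-0.5^4.5 f(s) ds ≈ -327.08333.
M_5 = -320.
Error ≈ -327.08333 − (-320) ≈ -7.083.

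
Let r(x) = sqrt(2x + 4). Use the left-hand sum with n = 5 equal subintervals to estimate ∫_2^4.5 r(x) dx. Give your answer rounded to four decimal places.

Δx = (4.5 − 2)/5 = 0.5.
Left endpoints: 2, 2.5, 3, 3.5, 4.
r(2) ≈ 2.8284, r(2.5) ≈ 3.0000, r(3) ≈ 3.1623, r(3.5) ≈ 3.3166, r(4) ≈ 3.4641.
Sum = Δx · [r(2) + r(2.5) + r(3) + r(3.5) + r(4)].
Sum ≈ 7.8857.

7.8857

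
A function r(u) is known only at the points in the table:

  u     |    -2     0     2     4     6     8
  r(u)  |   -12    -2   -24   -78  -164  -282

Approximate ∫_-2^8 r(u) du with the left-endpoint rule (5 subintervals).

-560

Δu = 2.
Sum = 2·[(-12) + (-2) + (-24) + (-78) + (-164)] = -560.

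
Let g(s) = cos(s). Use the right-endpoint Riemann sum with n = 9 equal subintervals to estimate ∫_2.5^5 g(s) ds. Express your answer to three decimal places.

Δs = (5 − 2.5)/9 = 5/18.
Right endpoints: 25/9, 55/18, 10/3, 65/18, 35/9, 25/6, 40/9, 85/18, 5.
g(25/9) ≈ -0.935, g(55/18) ≈ -0.996, g(10/3) ≈ -0.982, g(65/18) ≈ -0.892, g(35/9) ≈ -0.734, g(25/6) ≈ -0.519, g(40/9) ≈ -0.265, g(85/18) ≈ 0.010, g(5) ≈ 0.284.
Sum = Δs · [g(25/9) + g(55/18) + g(10/3) + ...].
Sum ≈ -1.397.

-1.397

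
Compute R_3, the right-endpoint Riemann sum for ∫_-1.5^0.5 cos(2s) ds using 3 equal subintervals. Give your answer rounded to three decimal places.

Δs = (0.5 − (-1.5))/3 = 2/3.
Right endpoints: -5/6, -1/6, 0.5.
f(-5/6) ≈ -0.096, f(-1/6) ≈ 0.945, f(0.5) ≈ 0.540.
Sum = Δs · [f(-5/6) + f(-1/6) + f(0.5)].
Sum ≈ 0.926.

0.926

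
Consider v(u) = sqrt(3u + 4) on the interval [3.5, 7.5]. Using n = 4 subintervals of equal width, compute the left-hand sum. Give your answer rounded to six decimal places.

Δu = (7.5 − 3.5)/4 = 1.
Left endpoints: 3.5, 4.5, 5.5, 6.5.
v(3.5) ≈ 3.807887, v(4.5) ≈ 4.183300, v(5.5) ≈ 4.527693, v(6.5) ≈ 4.847680.
Sum = Δu · [v(3.5) + v(4.5) + v(5.5) + v(6.5)].
Sum ≈ 17.366559.

17.366559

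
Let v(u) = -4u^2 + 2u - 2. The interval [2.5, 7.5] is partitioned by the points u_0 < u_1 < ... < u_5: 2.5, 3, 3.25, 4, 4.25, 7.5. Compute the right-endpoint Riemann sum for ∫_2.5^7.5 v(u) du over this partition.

Subinterval widths: 0.5, 0.25, 0.75, 0.25, 3.25.
Right endpoints: 3, 3.25, 4, 4.25, 7.5.
v(3) = -32, v(3.25) = -37.75, v(4) = -58, v(4.25) = -65.75, v(7.5) = -212.
Sum = Σ Δu_i · v(u_i).
Sum = -774.375.

-774.375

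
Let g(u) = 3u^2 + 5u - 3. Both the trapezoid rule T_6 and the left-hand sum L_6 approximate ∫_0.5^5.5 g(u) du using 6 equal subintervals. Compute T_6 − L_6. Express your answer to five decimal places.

47.91667

T_6 ≈ 227.9861111.
L_6 ≈ 180.0694444.
T_6 − L_6 ≈ 47.91667.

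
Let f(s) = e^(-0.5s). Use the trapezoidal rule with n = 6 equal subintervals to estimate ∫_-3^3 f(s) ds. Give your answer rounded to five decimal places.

Δs = (3 − (-3))/6 = 1.
f(-3) ≈ 4.48169, f(-2) ≈ 2.71828, f(-1) ≈ 1.64872, f(0) ≈ 1.00000, f(1) ≈ 0.60653, f(2) ≈ 0.36788, f(3) ≈ 0.22313.
T_6 = (Δs/2)·[f(s_0) + 2f(s_1) + ... + 2f(s_{5}) + f(s_6)].
Sum ≈ 8.69382.

8.69382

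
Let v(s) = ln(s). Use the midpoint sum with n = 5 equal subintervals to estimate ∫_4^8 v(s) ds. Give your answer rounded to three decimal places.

Δs = (8 − 4)/5 = 0.8.
Midpoints: 4.4, 5.2, 6, 6.8, 7.6.
v(4.4) ≈ 1.482, v(5.2) ≈ 1.649, v(6) ≈ 1.792, v(6.8) ≈ 1.917, v(7.6) ≈ 2.028.
Sum = Δs · [v(4.4) + v(5.2) + v(6) + v(6.8) + v(7.6)].
Sum ≈ 7.094.

7.094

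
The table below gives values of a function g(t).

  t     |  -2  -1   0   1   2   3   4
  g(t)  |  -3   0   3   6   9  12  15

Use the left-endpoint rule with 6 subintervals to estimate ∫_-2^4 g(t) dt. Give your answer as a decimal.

Δt = 1.
Sum = 1·[(-3) + 0 + 3 + 6 + 9 + 12] = 27.

27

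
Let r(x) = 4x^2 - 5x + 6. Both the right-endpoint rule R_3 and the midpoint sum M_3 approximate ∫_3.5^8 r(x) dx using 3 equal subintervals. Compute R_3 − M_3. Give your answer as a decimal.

R_3 = 668.25.
M_3 = 519.75.
R_3 − M_3 = 148.5.

148.5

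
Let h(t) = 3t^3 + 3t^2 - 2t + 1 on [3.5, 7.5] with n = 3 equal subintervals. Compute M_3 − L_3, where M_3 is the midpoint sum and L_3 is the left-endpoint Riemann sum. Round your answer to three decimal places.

747.333

M_3 ≈ 2568.38889.
L_3 ≈ 1821.05556.
M_3 − L_3 ≈ 747.333.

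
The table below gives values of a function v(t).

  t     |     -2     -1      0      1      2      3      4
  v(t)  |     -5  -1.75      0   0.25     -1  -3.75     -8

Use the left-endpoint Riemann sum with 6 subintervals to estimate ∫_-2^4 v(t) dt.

Δt = 1.
Sum = 1·[(-5) + (-1.75) + 0 + 0.25 + (-1) + (-3.75)] = -11.25.

-11.25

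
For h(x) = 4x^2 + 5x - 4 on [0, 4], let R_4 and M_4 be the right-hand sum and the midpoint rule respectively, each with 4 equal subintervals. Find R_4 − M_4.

46

R_4 = 154.
M_4 = 108.
R_4 − M_4 = 46.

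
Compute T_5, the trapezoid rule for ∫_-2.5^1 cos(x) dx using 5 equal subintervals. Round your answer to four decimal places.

Δx = (1 − (-2.5))/5 = 0.7.
f(-2.5) ≈ -0.8011, f(-1.8) ≈ -0.2272, f(-1.1) ≈ 0.4536, f(-0.4) ≈ 0.9211, f(0.3) ≈ 0.9553, f(1) ≈ 0.5403.
T_5 = (Δx/2)·[f(x_0) + 2f(x_1) + ... + 2f(x_{4}) + f(x_5)].
Sum ≈ 1.3807.

1.3807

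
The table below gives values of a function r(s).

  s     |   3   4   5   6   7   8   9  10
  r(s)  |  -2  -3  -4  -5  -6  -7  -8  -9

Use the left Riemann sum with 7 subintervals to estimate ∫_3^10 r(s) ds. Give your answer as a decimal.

-35

Δs = 1.
Sum = 1·[(-2) + (-3) + (-4) + (-5) + (-6) + (-7) + (-8)] = -35.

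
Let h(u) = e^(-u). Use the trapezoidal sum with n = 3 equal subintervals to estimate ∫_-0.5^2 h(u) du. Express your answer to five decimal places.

Δu = (2 − (-0.5))/3 = 5/6.
h(-0.5) ≈ 1.64872, h(1/3) ≈ 0.71653, h(7/6) ≈ 0.31140, h(2) ≈ 0.13534.
T_3 = (Δu/2)·[h(u_0) + 2h(u_1) + 2h(u_2) + h(u_3)].
Sum ≈ 1.59997.

1.59997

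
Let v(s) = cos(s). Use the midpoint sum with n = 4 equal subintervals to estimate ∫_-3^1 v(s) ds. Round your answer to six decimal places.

1.024759

Δs = (1 − (-3))/4 = 1.
Midpoints: -2.5, -1.5, -0.5, 0.5.
v(-2.5) ≈ -0.801144, v(-1.5) ≈ 0.070737, v(-0.5) ≈ 0.877583, v(0.5) ≈ 0.877583.
Sum = Δs · [v(-2.5) + v(-1.5) + v(-0.5) + v(0.5)].
Sum ≈ 1.024759.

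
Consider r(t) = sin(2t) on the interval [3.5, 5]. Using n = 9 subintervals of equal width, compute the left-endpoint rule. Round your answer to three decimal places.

Δt = (5 − 3.5)/9 = 1/6.
Left endpoints: 3.5, 11/3, 23/6, 4, 25/6, 13/3, 4.5, 14/3, 29/6.
r(3.5) ≈ 0.657, r(11/3) ≈ 0.867, r(23/6) ≈ 0.983, r(4) ≈ 0.989, r(25/6) ≈ 0.887, r(13/3) ≈ 0.688, r(4.5) ≈ 0.412, r(14/3) ≈ 0.091, r(29/6) ≈ -0.240.
Sum = Δt · [r(3.5) + r(11/3) + r(23/6) + ...].
Sum ≈ 0.889.

0.889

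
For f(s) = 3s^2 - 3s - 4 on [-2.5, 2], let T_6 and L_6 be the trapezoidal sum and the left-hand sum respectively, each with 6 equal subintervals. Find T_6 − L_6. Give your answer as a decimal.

-7.59375

T_6 = 10.265625.
L_6 = 17.859375.
T_6 − L_6 = -7.59375.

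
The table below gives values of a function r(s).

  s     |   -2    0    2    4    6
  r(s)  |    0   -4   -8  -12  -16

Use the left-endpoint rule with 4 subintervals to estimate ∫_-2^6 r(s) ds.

-48

Δs = 2.
Sum = 2·[0 + (-4) + (-8) + (-12)] = -48.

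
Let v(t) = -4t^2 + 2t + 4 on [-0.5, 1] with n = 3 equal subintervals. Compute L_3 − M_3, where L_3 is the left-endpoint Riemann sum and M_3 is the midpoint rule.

L_3 = 5.
M_3 = 5.375.
L_3 − M_3 = -0.375.

-0.375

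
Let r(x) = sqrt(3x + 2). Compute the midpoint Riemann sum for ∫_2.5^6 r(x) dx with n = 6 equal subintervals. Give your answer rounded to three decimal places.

13.371

Δx = (6 − 2.5)/6 = 7/12.
Midpoints: 67/24, 3.375, 95/24, 109/24, 5.125, 137/24.
r(67/24) ≈ 3.221, r(3.375) ≈ 3.482, r(95/24) ≈ 3.725, r(109/24) ≈ 3.953, r(5.125) ≈ 4.168, r(137/24) ≈ 4.373.
Sum = Δx · [r(67/24) + r(3.375) + r(95/24) + ...].
Sum ≈ 13.371.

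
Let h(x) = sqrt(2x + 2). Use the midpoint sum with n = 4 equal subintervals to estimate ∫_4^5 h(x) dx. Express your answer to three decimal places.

3.316

Δx = (5 − 4)/4 = 0.25.
Midpoints: 4.125, 4.375, 4.625, 4.875.
h(4.125) ≈ 3.202, h(4.375) ≈ 3.279, h(4.625) ≈ 3.354, h(4.875) ≈ 3.428.
Sum = Δx · [h(4.125) + h(4.375) + h(4.625) + h(4.875)].
Sum ≈ 3.316.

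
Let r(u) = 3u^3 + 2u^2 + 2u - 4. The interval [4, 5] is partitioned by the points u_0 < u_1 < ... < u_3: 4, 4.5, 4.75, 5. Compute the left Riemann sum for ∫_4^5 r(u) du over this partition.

Subinterval widths: 0.5, 0.25, 0.25.
Left endpoints: 4, 4.5, 4.75.
r(4) = 228, r(4.5) = 318.875, r(4.75) = 372.140625.
Sum = Σ Δu_i · r(u_i).
Sum = 286.75390625.

286.75390625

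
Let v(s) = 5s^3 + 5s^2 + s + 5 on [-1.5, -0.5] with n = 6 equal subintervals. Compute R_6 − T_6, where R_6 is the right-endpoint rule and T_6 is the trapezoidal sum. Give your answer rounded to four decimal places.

0.6042

R_6 ≈ 3.724537.
T_6 ≈ 3.120370.
R_6 − T_6 ≈ 0.6042.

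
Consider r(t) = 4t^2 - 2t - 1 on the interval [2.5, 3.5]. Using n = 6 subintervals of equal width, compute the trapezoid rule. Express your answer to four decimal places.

29.3519

Δt = (3.5 − 2.5)/6 = 1/6.
r(2.5) = 19, r(8/3) = 199/9, r(17/6) = 229/9, r(3) = 29, r(19/6) = 295/9, r(10/3) = 331/9, r(3.5) = 41.
T_6 = (Δt/2)·[r(t_0) + 2r(t_1) + ... + 2r(t_{5}) + r(t_6)].
Sum ≈ 29.3519.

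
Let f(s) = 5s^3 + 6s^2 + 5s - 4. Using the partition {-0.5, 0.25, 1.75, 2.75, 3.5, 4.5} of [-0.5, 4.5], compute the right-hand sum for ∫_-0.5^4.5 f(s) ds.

1053.92578125

Subinterval widths: 0.75, 1.5, 1, 0.75, 1.
Right endpoints: 0.25, 1.75, 2.75, 3.5, 4.5.
f(0.25) = -2.296875, f(1.75) = 49.921875, f(2.75) = 159.109375, f(3.5) = 301.375, f(4.5) = 595.625.
Sum = Σ Δs_i · f(s_i).
Sum = 1053.92578125.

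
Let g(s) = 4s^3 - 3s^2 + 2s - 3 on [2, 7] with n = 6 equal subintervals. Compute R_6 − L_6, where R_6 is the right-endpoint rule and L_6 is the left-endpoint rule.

R_6 ≈ 2615.7638889.
L_6 ≈ 1603.2638889.
R_6 − L_6 = 1012.5.

1012.5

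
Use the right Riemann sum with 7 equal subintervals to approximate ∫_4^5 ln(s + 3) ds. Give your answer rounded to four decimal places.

2.0237

Δs = (5 − 4)/7 = 1/7.
Right endpoints: 29/7, 30/7, 31/7, 32/7, 33/7, 34/7, 5.
f(29/7) ≈ 1.9661, f(30/7) ≈ 1.9859, f(31/7) ≈ 2.0053, f(32/7) ≈ 2.0244, f(33/7) ≈ 2.0431, f(34/7) ≈ 2.0614, f(5) ≈ 2.0794.
Sum = Δs · [f(29/7) + f(30/7) + f(31/7) + ...].
Sum ≈ 2.0237.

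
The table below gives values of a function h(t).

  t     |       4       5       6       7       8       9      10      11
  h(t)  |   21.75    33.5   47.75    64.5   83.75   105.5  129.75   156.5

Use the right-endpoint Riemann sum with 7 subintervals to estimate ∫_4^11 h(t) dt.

621.25

Δt = 1.
Sum = 1·[33.5 + 47.75 + 64.5 + 83.75 + 105.5 + 129.75 + 156.5] = 621.25.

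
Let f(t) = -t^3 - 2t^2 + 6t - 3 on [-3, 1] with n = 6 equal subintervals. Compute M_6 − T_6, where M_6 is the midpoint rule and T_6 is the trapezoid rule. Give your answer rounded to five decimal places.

-0.44444

M_6 ≈ -34.8148148.
T_6 ≈ -34.3703704.
M_6 − T_6 ≈ -0.44444.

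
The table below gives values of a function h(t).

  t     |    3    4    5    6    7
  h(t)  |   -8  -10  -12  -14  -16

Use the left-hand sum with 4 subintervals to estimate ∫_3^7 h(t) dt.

Δt = 1.
Sum = 1·[(-8) + (-10) + (-12) + (-14)] = -44.

-44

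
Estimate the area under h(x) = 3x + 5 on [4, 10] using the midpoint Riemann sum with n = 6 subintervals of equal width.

Δx = (10 − 4)/6 = 1.
Midpoints: 4.5, 5.5, 6.5, 7.5, 8.5, 9.5.
h(4.5) = 18.5, h(5.5) = 21.5, h(6.5) = 24.5, h(7.5) = 27.5, h(8.5) = 30.5, h(9.5) = 33.5.
Sum = Δx · [h(4.5) + h(5.5) + h(6.5) + ...].
Sum = 156.

156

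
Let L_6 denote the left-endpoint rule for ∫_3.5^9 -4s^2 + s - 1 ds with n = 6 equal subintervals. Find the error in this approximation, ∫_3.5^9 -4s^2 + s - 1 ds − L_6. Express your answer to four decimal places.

-120.4398

Exact integral: ∫_3.5^9 f(s) ds ≈ -885.958333.
L_6 ≈ -765.518519.
Error ≈ -885.958333 − (-765.518519) ≈ -120.4398.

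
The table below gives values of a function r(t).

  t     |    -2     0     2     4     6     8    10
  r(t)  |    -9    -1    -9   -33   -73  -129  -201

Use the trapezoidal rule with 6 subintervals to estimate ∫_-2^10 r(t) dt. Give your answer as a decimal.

Δt = 2.
T_6 = (2/2)·[(-9) + 2·(-1) + 2·(-9) + 2·(-33) + 2·(-73) + 2·(-129) + (-201)] = -700.

-700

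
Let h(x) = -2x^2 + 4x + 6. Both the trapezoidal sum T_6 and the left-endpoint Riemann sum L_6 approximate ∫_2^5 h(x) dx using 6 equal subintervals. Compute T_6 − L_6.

T_6 = -18.25.
L_6 = -10.75.
T_6 − L_6 = -7.5.

-7.5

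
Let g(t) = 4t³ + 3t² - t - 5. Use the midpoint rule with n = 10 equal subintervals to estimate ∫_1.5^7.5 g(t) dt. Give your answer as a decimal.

Δt = (7.5 − 1.5)/10 = 0.6.
Midpoints: 1.8, 2.4, 3, 3.6, 4.2, 4.8, 5.4, 6, 6.6, 7.2.
g(1.8) = 26.248, g(2.4) = 65.176, g(3) = 127, g(3.6) = 216.904, g(4.2) = 340.072, g(4.8) = 501.688, g(5.4) = 706.936, g(6) = 961, g(6.6) = 1269.064, g(7.2) = 1636.312.
Sum = Δt · [g(1.8) + g(2.4) + g(3) + ...].
Sum = 3510.24.

3510.24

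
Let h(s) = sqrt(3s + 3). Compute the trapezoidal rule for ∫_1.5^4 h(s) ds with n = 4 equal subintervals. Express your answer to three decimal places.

Δs = (4 − 1.5)/4 = 0.625.
h(1.5) ≈ 2.739, h(2.125) ≈ 3.062, h(2.75) ≈ 3.354, h(3.375) ≈ 3.623, h(4) ≈ 3.873.
T_4 = (Δs/2)·[h(s_0) + 2h(s_1) + 2h(s_2) + 2h(s_3) + h(s_4)].
Sum ≈ 8.340.

8.340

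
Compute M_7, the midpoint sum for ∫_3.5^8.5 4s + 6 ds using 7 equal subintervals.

Δs = (8.5 − 3.5)/7 = 5/7.
Midpoints: 27/7, 32/7, 37/7, 6, 47/7, 52/7, 57/7.
f(27/7) = 150/7, f(32/7) = 170/7, f(37/7) = 190/7, f(6) = 30, f(47/7) = 230/7, f(52/7) = 250/7, f(57/7) = 270/7.
Sum = Δs · [f(27/7) + f(32/7) + f(37/7) + ...].
Sum = 150.

150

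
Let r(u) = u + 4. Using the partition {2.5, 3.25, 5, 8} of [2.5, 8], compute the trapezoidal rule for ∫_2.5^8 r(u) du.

Subinterval widths: 0.75, 1.75, 3.
r(2.5) = 6.5, r(3.25) = 7.25, r(5) = 9, r(8) = 12.
On each subinterval the trapezoid contributes (Δu_i/2)·[r(u_{i-1}) + r(u_i)].
Sum = 50.875.

50.875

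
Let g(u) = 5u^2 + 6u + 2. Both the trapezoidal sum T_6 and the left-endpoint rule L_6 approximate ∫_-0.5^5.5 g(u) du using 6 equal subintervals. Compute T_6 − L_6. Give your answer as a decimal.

93

T_6 = 384.5.
L_6 = 291.5.
T_6 − L_6 = 93.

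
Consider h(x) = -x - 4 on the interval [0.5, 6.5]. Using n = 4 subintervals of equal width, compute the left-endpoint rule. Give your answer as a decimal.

-40.5

Δx = (6.5 − 0.5)/4 = 1.5.
Left endpoints: 0.5, 2, 3.5, 5.
h(0.5) = -4.5, h(2) = -6, h(3.5) = -7.5, h(5) = -9.
Sum = Δx · [h(0.5) + h(2) + h(3.5) + h(5)].
Sum = -40.5.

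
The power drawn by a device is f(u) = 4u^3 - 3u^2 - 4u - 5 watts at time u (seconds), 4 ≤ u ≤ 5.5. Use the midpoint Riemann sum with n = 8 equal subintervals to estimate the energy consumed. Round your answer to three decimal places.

Δu = (5.5 − 4)/8 = 0.1875.
Midpoints: 4.09375, 4.28125, 4.46875, 4.65625, 4.84375, 5.03125, 5.21875, 5.40625.
f(4.09375) = 1661123/8192, f(4.28125) = 1939649/8192, f(4.46875) = 2246039/8192, f(4.65625) = 2581589/8192, f(4.84375) = 2947595/8192, f(5.03125) = 3345353/8192, f(5.21875) = 3776159/8192, f(5.40625) = 4241309/8192.
Sum = Δu · [f(4.09375) + f(4.28125) + f(4.46875) + ...].
Sum ≈ 520.450.

520.450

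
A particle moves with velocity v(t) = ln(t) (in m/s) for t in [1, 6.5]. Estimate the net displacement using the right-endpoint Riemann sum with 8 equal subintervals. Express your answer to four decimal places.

Δt = (6.5 − 1)/8 = 0.6875.
Right endpoints: 1.6875, 2.375, 3.0625, 3.75, 4.4375, 5.125, 5.8125, 6.5.
v(1.6875) ≈ 0.5232, v(2.375) ≈ 0.8650, v(3.0625) ≈ 1.1192, v(3.75) ≈ 1.3218, v(4.4375) ≈ 1.4901, v(5.125) ≈ 1.6341, v(5.8125) ≈ 1.7600, v(6.5) ≈ 1.8718.
Sum = Δt · [v(1.6875) + v(2.375) + v(3.0625) + ...].
Sum ≈ 7.2774.

7.2774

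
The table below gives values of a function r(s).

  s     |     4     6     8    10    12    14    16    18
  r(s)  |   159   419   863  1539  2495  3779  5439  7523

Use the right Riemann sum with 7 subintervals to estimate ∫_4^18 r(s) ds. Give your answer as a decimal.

44114

Δs = 2.
Sum = 2·[419 + 863 + 1539 + 2495 + 3779 + 5439 + 7523] = 44114.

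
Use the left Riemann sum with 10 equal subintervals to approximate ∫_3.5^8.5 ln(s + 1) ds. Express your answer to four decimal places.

9.4297

Δs = (8.5 − 3.5)/10 = 0.5.
Left endpoints: 3.5, 4, 4.5, 5, 5.5, 6, 6.5, 7, 7.5, 8.
f(3.5) ≈ 1.5041, f(4) ≈ 1.6094, f(4.5) ≈ 1.7047, f(5) ≈ 1.7918, f(5.5) ≈ 1.8718, f(6) ≈ 1.9459, f(6.5) ≈ 2.0149, f(7) ≈ 2.0794, f(7.5) ≈ 2.1401, f(8) ≈ 2.1972.
Sum = Δs · [f(3.5) + f(4) + f(4.5) + ...].
Sum ≈ 9.4297.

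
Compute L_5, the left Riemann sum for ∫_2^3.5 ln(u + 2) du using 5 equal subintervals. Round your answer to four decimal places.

Δu = (3.5 − 2)/5 = 0.3.
Left endpoints: 2, 2.3, 2.6, 2.9, 3.2.
f(2) ≈ 1.3863, f(2.3) ≈ 1.4586, f(2.6) ≈ 1.5261, f(2.9) ≈ 1.5892, f(3.2) ≈ 1.6487.
Sum = Δu · [f(2) + f(2.3) + f(2.6) + f(2.9) + f(3.2)].
Sum ≈ 2.2827.

2.2827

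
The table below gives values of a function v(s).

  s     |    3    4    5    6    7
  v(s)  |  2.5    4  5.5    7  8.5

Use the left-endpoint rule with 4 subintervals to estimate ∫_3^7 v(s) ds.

19

Δs = 1.
Sum = 1·[2.5 + 4 + 5.5 + 7] = 19.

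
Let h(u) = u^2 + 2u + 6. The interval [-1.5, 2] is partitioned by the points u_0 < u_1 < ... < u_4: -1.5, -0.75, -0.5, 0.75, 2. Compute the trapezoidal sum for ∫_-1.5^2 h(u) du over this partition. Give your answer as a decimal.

27.265625

Subinterval widths: 0.75, 0.25, 1.25, 1.25.
h(-1.5) = 5.25, h(-0.75) = 5.0625, h(-0.5) = 5.25, h(0.75) = 8.0625, h(2) = 14.
On each subinterval the trapezoid contributes (Δu_i/2)·[h(u_{i-1}) + h(u_i)].
Sum = 27.265625.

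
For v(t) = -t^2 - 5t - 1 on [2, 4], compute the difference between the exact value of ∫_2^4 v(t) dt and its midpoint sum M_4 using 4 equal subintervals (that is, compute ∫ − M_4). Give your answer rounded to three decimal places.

-0.042

Exact integral: ∫_2^4 v(t) dt ≈ -50.66667.
M_4 = -50.625.
Error ≈ -50.66667 − (-50.625) ≈ -0.042.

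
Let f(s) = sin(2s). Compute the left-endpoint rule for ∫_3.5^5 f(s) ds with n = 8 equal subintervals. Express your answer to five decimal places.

0.89973

Δs = (5 − 3.5)/8 = 0.1875.
Left endpoints: 3.5, 3.6875, 3.875, 4.0625, 4.25, 4.4375, 4.625, 4.8125.
f(3.5) ≈ 0.65699, f(3.6875) ≈ 0.88746, f(3.875) ≈ 0.99460, f(4.0625) ≈ 0.96350, f(4.25) ≈ 0.79849, f(4.4375) ≈ 0.52250, f(4.625) ≈ 0.17389, f(4.8125) ≈ -0.19889.
Sum = Δs · [f(3.5) + f(3.6875) + f(3.875) + ...].
Sum ≈ 0.89973.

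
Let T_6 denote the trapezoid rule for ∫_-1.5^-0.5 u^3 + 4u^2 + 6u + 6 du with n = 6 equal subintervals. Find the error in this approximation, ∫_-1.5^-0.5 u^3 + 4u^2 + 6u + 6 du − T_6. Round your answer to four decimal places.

-0.0046

Exact integral: ∫_-1.5^-0.5 f(u) du ≈ 3.083333.
T_6 ≈ 3.087963.
Error ≈ 3.083333 − 3.087963 ≈ -0.0046.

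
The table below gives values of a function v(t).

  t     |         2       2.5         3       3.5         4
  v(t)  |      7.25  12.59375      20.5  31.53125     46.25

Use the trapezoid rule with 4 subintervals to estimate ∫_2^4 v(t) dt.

Δt = 0.5.
T_4 = (0.5/2)·[7.25 + 2·12.59375 + 2·20.5 + 2·31.53125 + 46.25] = 45.6875.

45.6875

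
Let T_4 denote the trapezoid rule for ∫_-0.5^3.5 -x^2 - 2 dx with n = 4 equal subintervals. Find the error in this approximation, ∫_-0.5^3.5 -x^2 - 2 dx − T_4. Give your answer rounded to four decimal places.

0.6667

Exact integral: ∫_-0.5^3.5 f(x) dx ≈ -22.333333.
T_4 = -23.
Error ≈ -22.333333 − (-23) ≈ 0.6667.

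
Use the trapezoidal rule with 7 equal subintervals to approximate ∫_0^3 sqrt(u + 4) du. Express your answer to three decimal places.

Δu = (3 − 0)/7 = 3/7.
f(0) ≈ 2.000, f(3/7) ≈ 2.104, f(6/7) ≈ 2.204, f(9/7) ≈ 2.299, f(12/7) ≈ 2.390, f(15/7) ≈ 2.478, f(18/7) ≈ 2.563, f(3) ≈ 2.646.
T_7 = (Δu/2)·[f(u_0) + 2f(u_1) + ... + 2f(u_{6}) + f(u_7)].
Sum ≈ 7.013.

7.013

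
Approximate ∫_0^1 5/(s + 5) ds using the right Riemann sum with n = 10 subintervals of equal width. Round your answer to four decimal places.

0.9033

Δs = (1 − 0)/10 = 0.1.
Right endpoints: 0.1, 0.2, 0.3, 0.4, 0.5, 0.6, 0.7, 0.8, 0.9, 1.
f(0.1) = 50/51, f(0.2) = 25/26, f(0.3) = 50/53, f(0.4) = 25/27, f(0.5) = 10/11, f(0.6) = 25/28, f(0.7) = 50/57, f(0.8) = 25/29, f(0.9) = 50/59, f(1) = 5/6.
Sum = Δs · [f(0.1) + f(0.2) + f(0.3) + ...].
Sum ≈ 0.9033.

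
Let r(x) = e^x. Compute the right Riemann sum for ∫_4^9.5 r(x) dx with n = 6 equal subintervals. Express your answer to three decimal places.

Δx = (9.5 − 4)/6 = 11/12.
Right endpoints: 59/12, 35/6, 6.75, 23/3, 103/12, 9.5.
r(59/12) ≈ 136.547, r(35/6) ≈ 341.495, r(6.75) ≈ 854.059, r(23/3) ≈ 2135.950, r(103/12) ≈ 5341.882, r(9.5) ≈ 13359.727.
Sum = Δx · [r(59/12) + r(35/6) + r(6.75) + ...].
Sum ≈ 20322.188.

20322.188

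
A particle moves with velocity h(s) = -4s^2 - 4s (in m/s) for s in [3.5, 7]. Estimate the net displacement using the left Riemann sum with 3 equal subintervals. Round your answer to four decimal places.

-382.9259

Δs = (7 − 3.5)/3 = 7/6.
Left endpoints: 3.5, 14/3, 35/6.
h(3.5) = -63, h(14/3) = -952/9, h(35/6) = -1435/9.
Sum = Δs · [h(3.5) + h(14/3) + h(35/6)].
Sum ≈ -382.9259.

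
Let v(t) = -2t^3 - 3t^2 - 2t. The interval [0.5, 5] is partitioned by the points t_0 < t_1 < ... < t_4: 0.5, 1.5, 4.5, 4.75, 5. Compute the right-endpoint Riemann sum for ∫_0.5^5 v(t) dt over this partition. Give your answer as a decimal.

-929.1328125

Subinterval widths: 1, 3, 0.25, 0.25.
Right endpoints: 1.5, 4.5, 4.75, 5.
v(1.5) = -16.5, v(4.5) = -252, v(4.75) = -291.53125, v(5) = -335.
Sum = Σ Δt_i · v(t_i).
Sum = -929.1328125.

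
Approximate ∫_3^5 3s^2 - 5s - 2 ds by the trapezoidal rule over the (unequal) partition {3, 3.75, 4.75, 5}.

54.71875

Subinterval widths: 0.75, 1, 0.25.
f(3) = 10, f(3.75) = 21.4375, f(4.75) = 41.9375, f(5) = 48.
On each subinterval the trapezoid contributes (Δs_i/2)·[f(s_{i-1}) + f(s_i)].
Sum = 54.71875.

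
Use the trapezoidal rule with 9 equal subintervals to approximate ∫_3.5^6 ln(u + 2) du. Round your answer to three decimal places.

4.759

Δu = (6 − 3.5)/9 = 5/18.
f(3.5) ≈ 1.705, f(34/9) ≈ 1.754, f(73/18) ≈ 1.801, f(13/3) ≈ 1.846, f(83/18) ≈ 1.889, f(44/9) ≈ 1.930, f(31/6) ≈ 1.969, f(49/9) ≈ 2.007, f(103/18) ≈ 2.044, f(6) ≈ 2.079.
T_9 = (Δu/2)·[f(u_0) + 2f(u_1) + ... + 2f(u_{8}) + f(u_9)].
Sum ≈ 4.759.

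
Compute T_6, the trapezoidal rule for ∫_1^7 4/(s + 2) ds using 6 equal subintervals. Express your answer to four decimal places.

Δs = (7 − 1)/6 = 1.
f(1) = 4/3, f(2) = 1, f(3) = 0.8, f(4) = 2/3, f(5) = 4/7, f(6) = 0.5, f(7) = 4/9.
T_6 = (Δs/2)·[f(s_0) + 2f(s_1) + ... + 2f(s_{5}) + f(s_6)].
Sum ≈ 4.4270.

4.4270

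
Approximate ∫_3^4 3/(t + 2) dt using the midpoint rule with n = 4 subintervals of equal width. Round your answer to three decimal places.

Δt = (4 − 3)/4 = 0.25.
Midpoints: 3.125, 3.375, 3.625, 3.875.
f(3.125) = 24/41, f(3.375) = 24/43, f(3.625) = 8/15, f(3.875) = 24/47.
Sum = Δt · [f(3.125) + f(3.375) + f(3.625) + f(3.875)].
Sum ≈ 0.547.

0.547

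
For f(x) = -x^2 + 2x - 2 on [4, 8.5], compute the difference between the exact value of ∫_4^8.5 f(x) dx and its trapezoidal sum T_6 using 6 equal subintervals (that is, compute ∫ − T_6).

0.421875

Exact integral: ∫_4^8.5 f(x) dx = -136.125.
T_6 = -136.546875.
Error = -136.125 − (-136.546875) = 0.421875.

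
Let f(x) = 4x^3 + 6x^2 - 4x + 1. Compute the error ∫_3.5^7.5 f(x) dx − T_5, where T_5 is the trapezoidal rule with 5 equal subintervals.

Exact integral: ∫_3.5^7.5 f(x) dx = 3688.
T_5 = 3718.72.
Error = 3688 − 3718.72 = -30.72.

-30.72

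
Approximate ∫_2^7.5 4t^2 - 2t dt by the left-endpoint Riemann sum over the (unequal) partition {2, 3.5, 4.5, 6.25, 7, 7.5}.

Subinterval widths: 1.5, 1, 1.75, 0.75, 0.5.
Left endpoints: 2, 3.5, 4.5, 6.25, 7.
f(2) = 12, f(3.5) = 42, f(4.5) = 72, f(6.25) = 143.75, f(7) = 182.
Sum = Σ Δt_i · f(t_i).
Sum = 384.8125.

384.8125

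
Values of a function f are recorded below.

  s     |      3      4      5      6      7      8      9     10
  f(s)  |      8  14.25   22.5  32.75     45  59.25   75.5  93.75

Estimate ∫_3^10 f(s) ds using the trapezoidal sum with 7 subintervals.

Δs = 1.
T_7 = (1/2)·[8 + 2·14.25 + 2·22.5 + 2·32.75 + 2·45 + 2·59.25 + 2·75.5 + 93.75] = 300.125.

300.125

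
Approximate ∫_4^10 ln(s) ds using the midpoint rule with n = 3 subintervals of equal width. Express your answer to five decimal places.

Δs = (10 − 4)/3 = 2.
Midpoints: 5, 7, 9.
f(5) ≈ 1.60944, f(7) ≈ 1.94591, f(9) ≈ 2.19722.
Sum = Δs · [f(5) + f(7) + f(9)].
Sum ≈ 11.50515.

11.50515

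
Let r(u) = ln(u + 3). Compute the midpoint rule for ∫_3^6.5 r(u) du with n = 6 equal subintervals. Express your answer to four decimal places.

Δu = (6.5 − 3)/6 = 7/12.
Midpoints: 79/24, 3.875, 107/24, 121/24, 5.625, 149/24.
r(79/24) ≈ 1.8392, r(3.875) ≈ 1.9279, r(107/24) ≈ 2.0093, r(121/24) ≈ 2.0846, r(5.625) ≈ 2.1547, r(149/24) ≈ 2.2201.
Sum = Δu · [r(79/24) + r(3.875) + r(107/24) + ...].
Sum ≈ 7.1376.

7.1376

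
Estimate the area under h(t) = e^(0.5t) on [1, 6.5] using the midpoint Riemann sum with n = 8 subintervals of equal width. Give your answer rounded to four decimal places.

Δt = (6.5 − 1)/8 = 0.6875.
Midpoints: 1.34375, 2.03125, 2.71875, 3.40625, 4.09375, 4.78125, 5.46875, 6.15625.
h(1.34375) ≈ 1.9579, h(2.03125) ≈ 2.7611, h(2.71875) ≈ 3.8938, h(3.40625) ≈ 5.4911, h(4.09375) ≈ 7.7437, h(4.78125) ≈ 10.9203, h(5.46875) ≈ 15.4001, h(6.15625) ≈ 21.7176.
Sum = Δt · [h(1.34375) + h(2.03125) + h(2.71875) + ...].
Sum ≈ 48.0463.

48.0463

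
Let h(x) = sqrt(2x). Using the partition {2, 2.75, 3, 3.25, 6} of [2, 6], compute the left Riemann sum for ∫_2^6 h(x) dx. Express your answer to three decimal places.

9.710

Subinterval widths: 0.75, 0.25, 0.25, 2.75.
Left endpoints: 2, 2.75, 3, 3.25.
h(2) ≈ 2.000, h(2.75) ≈ 2.345, h(3) ≈ 2.449, h(3.25) ≈ 2.550.
Sum = Σ Δx_i · h(x_i).
Sum ≈ 9.710.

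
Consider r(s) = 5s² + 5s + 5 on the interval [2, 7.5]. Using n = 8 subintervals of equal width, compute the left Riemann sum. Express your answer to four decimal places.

Δs = (7.5 − 2)/8 = 0.6875.
Left endpoints: 2, 2.6875, 3.375, 4.0625, 4.75, 5.4375, 6.125, 6.8125.
r(2) = 35, r(2.6875) = 54.55078125, r(3.375) = 78.828125, r(4.0625) = 107.83203125, r(4.75) = 141.5625, r(5.4375) = 180.01953125, r(6.125) = 223.203125, r(6.8125) = 271.11328125.
Sum = Δs · [r(2) + r(2.6875) + r(3.375) + ...].
Sum ≈ 750.8252.

750.8252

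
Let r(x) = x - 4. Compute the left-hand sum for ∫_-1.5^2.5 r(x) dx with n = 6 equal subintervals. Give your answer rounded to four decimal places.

-15.3333

Δx = (2.5 − (-1.5))/6 = 2/3.
Left endpoints: -1.5, -5/6, -1/6, 0.5, 7/6, 11/6.
r(-1.5) = -5.5, r(-5/6) = -29/6, r(-1/6) = -25/6, r(0.5) = -3.5, r(7/6) = -17/6, r(11/6) = -13/6.
Sum = Δx · [r(-1.5) + r(-5/6) + r(-1/6) + ...].
Sum ≈ -15.3333.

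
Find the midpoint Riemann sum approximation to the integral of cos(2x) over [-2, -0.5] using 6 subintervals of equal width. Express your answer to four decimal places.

Δx = (-0.5 − (-2))/6 = 0.25.
Midpoints: -1.875, -1.625, -1.375, -1.125, -0.875, -0.625.
f(-1.875) ≈ -0.8206, f(-1.625) ≈ -0.9941, f(-1.375) ≈ -0.9243, f(-1.125) ≈ -0.6282, f(-0.875) ≈ -0.1782, f(-0.625) ≈ 0.3153.
Sum = Δx · [f(-1.875) + f(-1.625) + f(-1.375) + ...].
Sum ≈ -0.8075.

-0.8075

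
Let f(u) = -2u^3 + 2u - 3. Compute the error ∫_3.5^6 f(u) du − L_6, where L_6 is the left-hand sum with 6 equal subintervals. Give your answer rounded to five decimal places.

-69.03212

Exact integral: ∫_3.5^6 f(u) du = -556.71875.
L_6 ≈ -487.6866319.
Error ≈ -556.71875 − (-487.6866319) ≈ -69.03212.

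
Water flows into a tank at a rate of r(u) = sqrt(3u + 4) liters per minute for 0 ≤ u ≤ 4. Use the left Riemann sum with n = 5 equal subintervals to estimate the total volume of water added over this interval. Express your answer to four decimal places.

Δu = (4 − 0)/5 = 0.8.
Left endpoints: 0, 0.8, 1.6, 2.4, 3.2.
r(0) ≈ 2.0000, r(0.8) ≈ 2.5298, r(1.6) ≈ 2.9665, r(2.4) ≈ 3.3466, r(3.2) ≈ 3.6878.
Sum = Δu · [r(0) + r(0.8) + r(1.6) + r(2.4) + r(3.2)].
Sum ≈ 11.6246.

11.6246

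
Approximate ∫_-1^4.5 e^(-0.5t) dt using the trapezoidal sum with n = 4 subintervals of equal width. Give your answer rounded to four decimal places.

Δt = (4.5 − (-1))/4 = 1.375.
f(-1) ≈ 1.6487, f(0.375) ≈ 0.8290, f(1.75) ≈ 0.4169, f(3.125) ≈ 0.2096, f(4.5) ≈ 0.1054.
T_4 = (Δt/2)·[f(t_0) + 2f(t_1) + 2f(t_2) + 2f(t_3) + f(t_4)].
Sum ≈ 3.2073.

3.2073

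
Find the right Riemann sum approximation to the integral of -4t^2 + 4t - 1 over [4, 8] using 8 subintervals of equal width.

-550

Δt = (8 − 4)/8 = 0.5.
Right endpoints: 4.5, 5, 5.5, 6, 6.5, 7, 7.5, 8.
f(4.5) = -64, f(5) = -81, f(5.5) = -100, f(6) = -121, f(6.5) = -144, f(7) = -169, f(7.5) = -196, f(8) = -225.
Sum = Δt · [f(4.5) + f(5) + f(5.5) + ...].
Sum = -550.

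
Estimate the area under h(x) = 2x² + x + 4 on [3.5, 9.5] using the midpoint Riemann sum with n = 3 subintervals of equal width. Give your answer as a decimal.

602

Δx = (9.5 − 3.5)/3 = 2.
Midpoints: 4.5, 6.5, 8.5.
h(4.5) = 49, h(6.5) = 95, h(8.5) = 157.
Sum = Δx · [h(4.5) + h(6.5) + h(8.5)].
Sum = 602.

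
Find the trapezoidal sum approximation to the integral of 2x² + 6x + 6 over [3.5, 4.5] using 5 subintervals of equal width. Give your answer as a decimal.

Δx = (4.5 − 3.5)/5 = 0.2.
f(3.5) = 51.5, f(3.7) = 55.58, f(3.9) = 59.82, f(4.1) = 64.22, f(4.3) = 68.78, f(4.5) = 73.5.
T_5 = (Δx/2)·[f(x_0) + 2f(x_1) + ... + 2f(x_{4}) + f(x_5)].
Sum = 62.18.

62.18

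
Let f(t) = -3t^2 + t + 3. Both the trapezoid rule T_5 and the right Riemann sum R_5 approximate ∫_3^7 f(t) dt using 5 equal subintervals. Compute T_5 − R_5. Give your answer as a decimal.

T_5 = -285.28.
R_5 = -331.68.
T_5 − R_5 = 46.4.

46.4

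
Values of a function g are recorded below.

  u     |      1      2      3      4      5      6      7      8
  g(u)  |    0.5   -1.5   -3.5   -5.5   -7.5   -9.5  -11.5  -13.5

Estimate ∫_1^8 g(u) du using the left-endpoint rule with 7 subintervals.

Δu = 1.
Sum = 1·[0.5 + (-1.5) + (-3.5) + (-5.5) + (-7.5) + (-9.5) + (-11.5)] = -38.5.

-38.5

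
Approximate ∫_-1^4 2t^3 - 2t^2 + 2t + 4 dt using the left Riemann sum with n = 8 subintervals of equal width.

87.0703125

Δt = (4 − (-1))/8 = 0.625.
Left endpoints: -1, -0.375, 0.25, 0.875, 1.5, 2.125, 2.75, 3.375.
f(-1) = -2, f(-0.375) = 2.86328125, f(0.25) = 4.40625, f(0.875) = 5.55859375, f(1.5) = 9.25, f(2.125) = 18.41015625, f(2.75) = 35.96875, f(3.375) = 64.85546875.
Sum = Δt · [f(-1) + f(-0.375) + f(0.25) + ...].
Sum = 87.0703125.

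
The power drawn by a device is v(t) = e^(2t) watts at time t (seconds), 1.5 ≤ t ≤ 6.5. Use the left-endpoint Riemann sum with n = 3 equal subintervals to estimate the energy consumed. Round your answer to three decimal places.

27276.280

Δt = (6.5 − 1.5)/3 = 5/3.
Left endpoints: 1.5, 19/6, 29/6.
v(1.5) ≈ 20.086, v(19/6) ≈ 563.030, v(29/6) ≈ 15782.652.
Sum = Δt · [v(1.5) + v(19/6) + v(29/6)].
Sum ≈ 27276.280.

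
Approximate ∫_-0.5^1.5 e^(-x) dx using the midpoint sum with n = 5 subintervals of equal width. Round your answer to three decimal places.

Δx = (1.5 − (-0.5))/5 = 0.4.
Midpoints: -0.3, 0.1, 0.5, 0.9, 1.3.
f(-0.3) ≈ 1.350, f(0.1) ≈ 0.905, f(0.5) ≈ 0.607, f(0.9) ≈ 0.407, f(1.3) ≈ 0.273.
Sum = Δx · [f(-0.3) + f(0.1) + f(0.5) + f(0.9) + f(1.3)].
Sum ≈ 1.416.

1.416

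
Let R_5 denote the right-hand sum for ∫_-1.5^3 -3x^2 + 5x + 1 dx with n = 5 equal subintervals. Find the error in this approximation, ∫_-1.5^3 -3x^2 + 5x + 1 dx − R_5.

0.81

Exact integral: ∫_-1.5^3 f(x) dx = -9.
R_5 = -9.81.
Error = -9 − (-9.81) = 0.81.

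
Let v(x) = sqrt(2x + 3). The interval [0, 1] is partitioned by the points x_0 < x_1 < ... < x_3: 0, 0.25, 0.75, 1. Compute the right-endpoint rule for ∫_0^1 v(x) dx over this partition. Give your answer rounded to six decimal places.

2.087384

Subinterval widths: 0.25, 0.5, 0.25.
Right endpoints: 0.25, 0.75, 1.
v(0.25) ≈ 1.870829, v(0.75) ≈ 2.121320, v(1) ≈ 2.236068.
Sum = Σ Δx_i · v(x_i).
Sum ≈ 2.087384.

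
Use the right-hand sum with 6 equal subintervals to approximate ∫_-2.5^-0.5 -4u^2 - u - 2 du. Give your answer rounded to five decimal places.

Δu = (-0.5 − (-2.5))/6 = 1/3.
Right endpoints: -13/6, -11/6, -1.5, -7/6, -5/6, -0.5.
f(-13/6) = -335/18, f(-11/6) = -245/18, f(-1.5) = -9.5, f(-7/6) = -113/18, f(-5/6) = -71/18, f(-0.5) = -2.5.
Sum = Δu · [f(-13/6) + f(-11/6) + f(-1.5) + ...].
Sum ≈ -18.14815.

-18.14815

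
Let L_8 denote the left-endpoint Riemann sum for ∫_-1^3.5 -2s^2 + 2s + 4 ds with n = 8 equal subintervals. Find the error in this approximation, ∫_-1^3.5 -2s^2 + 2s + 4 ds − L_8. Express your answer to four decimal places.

Exact integral: ∫_-1^3.5 f(s) ds = 0.
L_8 ≈ 3.322266.
Error ≈ 0 − 3.322266 ≈ -3.3223.

-3.3223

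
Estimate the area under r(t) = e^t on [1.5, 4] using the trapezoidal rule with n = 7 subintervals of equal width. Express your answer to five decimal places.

Δt = (4 − 1.5)/7 = 5/14.
r(1.5) ≈ 4.48169, r(13/7) ≈ 6.40541, r(31/14) ≈ 9.15487, r(18/7) ≈ 13.08450, r(41/14) ≈ 18.70090, r(23/7) ≈ 26.72807, r(51/14) ≈ 38.20083, r(4) ≈ 54.59815.
T_7 = (Δt/2)·[r(t_0) + 2r(t_1) + ... + 2r(t_{6}) + r(t_7)].
Sum ≈ 50.64803.

50.64803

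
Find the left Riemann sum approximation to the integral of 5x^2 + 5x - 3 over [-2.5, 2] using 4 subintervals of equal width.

Δx = (2 − (-2.5))/4 = 1.125.
Left endpoints: -2.5, -1.375, -0.25, 0.875.
f(-2.5) = 15.75, f(-1.375) = -0.421875, f(-0.25) = -3.9375, f(0.875) = 5.203125.
Sum = Δx · [f(-2.5) + f(-1.375) + f(-0.25) + f(0.875)].
Sum = 18.66796875.

18.66796875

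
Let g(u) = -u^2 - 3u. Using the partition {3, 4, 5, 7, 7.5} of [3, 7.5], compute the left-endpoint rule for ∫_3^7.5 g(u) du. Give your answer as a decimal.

-161

Subinterval widths: 1, 1, 2, 0.5.
Left endpoints: 3, 4, 5, 7.
g(3) = -18, g(4) = -28, g(5) = -40, g(7) = -70.
Sum = Σ Δu_i · g(u_i).
Sum = -161.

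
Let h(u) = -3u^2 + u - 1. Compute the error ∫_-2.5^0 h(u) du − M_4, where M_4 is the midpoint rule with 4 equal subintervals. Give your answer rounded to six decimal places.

Exact integral: ∫_-2.5^0 h(u) du = -21.25.
M_4 ≈ -21.00585938.
Error ≈ -21.25 − (-21.00585938) ≈ -0.244141.

-0.244141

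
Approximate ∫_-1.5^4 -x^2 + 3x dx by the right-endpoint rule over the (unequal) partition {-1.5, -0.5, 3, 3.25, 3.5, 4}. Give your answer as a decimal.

-4.390625

Subinterval widths: 1, 3.5, 0.25, 0.25, 0.5.
Right endpoints: -0.5, 3, 3.25, 3.5, 4.
f(-0.5) = -1.75, f(3) = 0, f(3.25) = -0.8125, f(3.5) = -1.75, f(4) = -4.
Sum = Σ Δx_i · f(x_i).
Sum = -4.390625.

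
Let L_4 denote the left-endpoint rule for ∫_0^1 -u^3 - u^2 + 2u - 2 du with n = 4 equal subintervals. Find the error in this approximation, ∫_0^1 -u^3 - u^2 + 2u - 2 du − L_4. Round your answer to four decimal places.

0.0260

Exact integral: ∫_0^1 f(u) du ≈ -1.583333.
L_4 = -1.609375.
Error ≈ -1.583333 − (-1.609375) ≈ 0.0260.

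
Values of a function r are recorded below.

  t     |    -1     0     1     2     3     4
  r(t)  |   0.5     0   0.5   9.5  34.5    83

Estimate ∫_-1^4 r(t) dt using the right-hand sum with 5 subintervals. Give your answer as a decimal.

Δt = 1.
Sum = 1·[0 + 0.5 + 9.5 + 34.5 + 83] = 127.5.

127.5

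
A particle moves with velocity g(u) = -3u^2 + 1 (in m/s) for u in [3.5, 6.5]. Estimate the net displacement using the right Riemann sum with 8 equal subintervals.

-245.8359375

Δu = (6.5 − 3.5)/8 = 0.375.
Right endpoints: 3.875, 4.25, 4.625, 5, 5.375, 5.75, 6.125, 6.5.
g(3.875) = -44.046875, g(4.25) = -53.1875, g(4.625) = -63.171875, g(5) = -74, g(5.375) = -85.671875, g(5.75) = -98.1875, g(6.125) = -111.546875, g(6.5) = -125.75.
Sum = Δu · [g(3.875) + g(4.25) + g(4.625) + ...].
Sum = -245.8359375.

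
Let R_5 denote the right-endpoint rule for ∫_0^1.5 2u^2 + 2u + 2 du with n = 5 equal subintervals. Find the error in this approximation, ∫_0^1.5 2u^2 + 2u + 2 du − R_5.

-1.17

Exact integral: ∫_0^1.5 f(u) du = 7.5.
R_5 = 8.67.
Error = 7.5 − 8.67 = -1.17.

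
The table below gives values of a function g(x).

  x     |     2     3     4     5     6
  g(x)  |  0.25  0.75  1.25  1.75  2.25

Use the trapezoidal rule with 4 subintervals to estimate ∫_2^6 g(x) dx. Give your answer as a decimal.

5

Δx = 1.
T_4 = (1/2)·[0.25 + 2·0.75 + 2·1.25 + 2·1.75 + 2.25] = 5.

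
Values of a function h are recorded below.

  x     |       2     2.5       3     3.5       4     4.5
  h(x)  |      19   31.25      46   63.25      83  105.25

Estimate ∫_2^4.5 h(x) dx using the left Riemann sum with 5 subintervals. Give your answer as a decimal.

Δx = 0.5.
Sum = 0.5·[19 + 31.25 + 46 + 63.25 + 83] = 121.25.

121.25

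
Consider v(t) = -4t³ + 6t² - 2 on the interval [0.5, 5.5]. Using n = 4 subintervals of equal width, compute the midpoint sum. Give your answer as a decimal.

Δt = (5.5 − 0.5)/4 = 1.25.
Midpoints: 1.125, 2.375, 3.625, 4.875.
v(1.125) = -0.1015625, v(2.375) = -21.7421875, v(3.625) = -113.6953125, v(4.875) = -322.8359375.
Sum = Δt · [v(1.125) + v(2.375) + v(3.625) + v(4.875)].
Sum = -572.96875.

-572.96875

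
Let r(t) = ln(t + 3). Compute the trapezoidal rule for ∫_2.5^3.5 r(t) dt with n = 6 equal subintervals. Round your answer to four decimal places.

Δt = (3.5 − 2.5)/6 = 1/6.
r(2.5) ≈ 1.7047, r(8/3) ≈ 1.7346, r(17/6) ≈ 1.7636, r(3) ≈ 1.7918, r(19/6) ≈ 1.8192, r(10/3) ≈ 1.8458, r(3.5) ≈ 1.8718.
T_6 = (Δt/2)·[r(t_0) + 2r(t_1) + ... + 2r(t_{5}) + r(t_6)].
Sum ≈ 1.7905.

1.7905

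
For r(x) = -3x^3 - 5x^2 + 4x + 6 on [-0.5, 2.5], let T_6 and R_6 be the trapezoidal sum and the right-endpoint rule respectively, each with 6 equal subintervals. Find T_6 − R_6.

T_6 = -27.25.
R_6 = -43.5625.
T_6 − R_6 = 16.3125.

16.3125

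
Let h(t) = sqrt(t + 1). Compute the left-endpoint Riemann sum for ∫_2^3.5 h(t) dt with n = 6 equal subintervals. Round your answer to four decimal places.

Δt = (3.5 − 2)/6 = 0.25.
Left endpoints: 2, 2.25, 2.5, 2.75, 3, 3.25.
h(2) ≈ 1.7321, h(2.25) ≈ 1.8028, h(2.5) ≈ 1.8708, h(2.75) ≈ 1.9365, h(3) ≈ 2.0000, h(3.25) ≈ 2.0616.
Sum = Δt · [h(2) + h(2.25) + h(2.5) + ...].
Sum ≈ 2.8509.

2.8509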